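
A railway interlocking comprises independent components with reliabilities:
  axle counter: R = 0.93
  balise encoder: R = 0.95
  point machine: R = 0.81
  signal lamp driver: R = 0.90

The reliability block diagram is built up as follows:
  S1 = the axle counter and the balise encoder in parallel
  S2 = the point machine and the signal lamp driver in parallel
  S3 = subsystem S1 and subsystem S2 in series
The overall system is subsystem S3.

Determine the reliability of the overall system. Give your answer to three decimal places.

0.978

Parallel (axle counter and balise encoder): 1 − (1 − 0.93000)(1 − 0.95000) = 0.99650
Parallel (point machine and signal lamp driver): 1 − (1 − 0.81000)(1 − 0.90000) = 0.98100
Series ([0.99650] and [0.98100]): 0.99650 × 0.98100 = 0.978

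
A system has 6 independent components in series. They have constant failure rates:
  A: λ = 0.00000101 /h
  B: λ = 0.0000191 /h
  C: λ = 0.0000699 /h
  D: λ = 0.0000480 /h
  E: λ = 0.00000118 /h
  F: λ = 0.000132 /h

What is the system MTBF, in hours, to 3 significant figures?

3690

Series of exponential components: λ_sys = Σ λ_i
λ_sys = 0.00000101 + 0.0000191 + 0.0000699 + 0.0000480 + 0.00000118 + 0.000132 = 2.7119e-04 /h
MTBF = 1 / λ_sys = 3690 h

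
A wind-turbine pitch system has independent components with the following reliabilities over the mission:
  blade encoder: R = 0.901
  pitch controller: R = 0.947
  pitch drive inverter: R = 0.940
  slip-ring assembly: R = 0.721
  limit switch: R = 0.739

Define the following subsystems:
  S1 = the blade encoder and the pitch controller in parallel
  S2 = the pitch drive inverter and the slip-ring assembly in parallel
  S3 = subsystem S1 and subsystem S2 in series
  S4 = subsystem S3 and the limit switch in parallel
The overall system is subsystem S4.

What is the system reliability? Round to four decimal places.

Parallel (blade encoder and pitch controller): 1 − (1 − 0.901000)(1 − 0.947000) = 0.994753
Parallel (pitch drive inverter and slip-ring assembly): 1 − (1 − 0.940000)(1 − 0.721000) = 0.983260
Series ([0.994753] and [0.983260]): 0.994753 × 0.983260 = 0.978101
Parallel ([0.978101] and limit switch): 1 − (1 − 0.978101)(1 − 0.739000) = 0.9943

0.9943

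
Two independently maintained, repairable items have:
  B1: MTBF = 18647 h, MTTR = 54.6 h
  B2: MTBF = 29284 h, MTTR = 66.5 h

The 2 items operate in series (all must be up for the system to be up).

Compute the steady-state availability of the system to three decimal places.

A(B1) = MTBF/(MTBF+MTTR) = 18647/(18647+54.6) = 0.997080
A(B2) = MTBF/(MTBF+MTTR) = 29284/(29284+66.5) = 0.997734
Series availability: 0.997080 × 0.997734 = 0.995

0.995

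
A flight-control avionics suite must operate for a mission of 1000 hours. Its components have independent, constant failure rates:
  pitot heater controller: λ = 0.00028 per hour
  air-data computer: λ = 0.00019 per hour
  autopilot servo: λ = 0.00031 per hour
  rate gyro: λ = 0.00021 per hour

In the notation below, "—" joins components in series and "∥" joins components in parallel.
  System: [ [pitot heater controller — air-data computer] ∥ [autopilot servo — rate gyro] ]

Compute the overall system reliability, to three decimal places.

0.848

R(pitot heater controller) = exp(−0.00028 × 1000) = 0.75578
R(air-data computer) = exp(−0.00019 × 1000) = 0.82696
R(autopilot servo) = exp(−0.00031 × 1000) = 0.73345
R(rate gyro) = exp(−0.00021 × 1000) = 0.81058
Series (pitot heater controller and air-data computer): 0.75578 × 0.82696 = 0.62500
Series (autopilot servo and rate gyro): 0.73345 × 0.81058 = 0.59452
Parallel ([0.62500] and [0.59452]): 1 − (1 − 0.62500)(1 − 0.59452) = 0.848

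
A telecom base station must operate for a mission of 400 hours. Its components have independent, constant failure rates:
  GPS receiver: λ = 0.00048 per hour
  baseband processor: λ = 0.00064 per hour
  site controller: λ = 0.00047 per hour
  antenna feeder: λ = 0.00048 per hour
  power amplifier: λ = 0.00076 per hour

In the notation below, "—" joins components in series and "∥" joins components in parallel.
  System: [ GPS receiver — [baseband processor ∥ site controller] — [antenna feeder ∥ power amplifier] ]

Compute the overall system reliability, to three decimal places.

R(GPS receiver) = exp(−0.00048 × 400) = 0.82531
R(baseband processor) = exp(−0.00064 × 400) = 0.77414
R(site controller) = exp(−0.00047 × 400) = 0.82861
R(antenna feeder) = exp(−0.00048 × 400) = 0.82531
R(power amplifier) = exp(−0.00076 × 400) = 0.73786
Parallel (baseband processor and site controller): 1 − (1 − 0.77414)(1 − 0.82861) = 0.96129
Parallel (antenna feeder and power amplifier): 1 − (1 − 0.82531)(1 − 0.73786) = 0.95421
Series (GPS receiver, [0.96129], and [0.95421]): 0.82531 × 0.96129 × 0.95421 = 0.757

0.757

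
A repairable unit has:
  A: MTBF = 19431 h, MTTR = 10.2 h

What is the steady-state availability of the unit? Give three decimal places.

0.999

A(A) = MTBF/(MTBF+MTTR) = 19431/(19431+10.2) = 0.999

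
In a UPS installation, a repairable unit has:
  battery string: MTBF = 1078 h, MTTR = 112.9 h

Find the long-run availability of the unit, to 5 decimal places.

A(battery string) = MTBF/(MTBF+MTTR) = 1078/(1078+112.9) = 0.90520

0.90520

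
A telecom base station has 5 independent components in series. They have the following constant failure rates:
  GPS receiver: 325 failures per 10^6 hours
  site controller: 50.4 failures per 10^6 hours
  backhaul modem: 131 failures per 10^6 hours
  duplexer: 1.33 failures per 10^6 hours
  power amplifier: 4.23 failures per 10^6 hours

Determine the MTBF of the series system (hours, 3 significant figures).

1950

Series of exponential components: λ_sys = Σ λ_i
λ_sys = 0.000325 + 0.0000504 + 0.000131 + 0.00000133 + 0.00000423 = 5.1196e-04 /h
MTBF = 1 / λ_sys = 1950 h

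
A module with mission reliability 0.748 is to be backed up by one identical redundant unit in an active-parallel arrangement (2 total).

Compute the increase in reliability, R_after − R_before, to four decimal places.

R_before = 0.748
R_after = 1 − (1 − 0.748)^2 = 0.9365
ΔR = 0.9365 − 0.748 = 0.1885

0.1885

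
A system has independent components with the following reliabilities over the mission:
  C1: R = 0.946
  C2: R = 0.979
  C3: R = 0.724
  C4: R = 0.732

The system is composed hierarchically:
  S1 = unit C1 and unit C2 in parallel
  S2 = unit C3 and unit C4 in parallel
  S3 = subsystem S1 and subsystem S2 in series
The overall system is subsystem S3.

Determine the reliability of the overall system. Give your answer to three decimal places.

0.925

Parallel (C1 and C2): 1 − (1 − 0.94600)(1 − 0.97900) = 0.99887
Parallel (C3 and C4): 1 − (1 − 0.72400)(1 − 0.73200) = 0.92603
Series ([0.99887] and [0.92603]): 0.99887 × 0.92603 = 0.925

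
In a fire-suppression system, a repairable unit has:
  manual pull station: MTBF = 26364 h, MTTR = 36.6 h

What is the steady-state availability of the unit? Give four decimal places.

0.9986

A(manual pull station) = MTBF/(MTBF+MTTR) = 26364/(26364+36.6) = 0.9986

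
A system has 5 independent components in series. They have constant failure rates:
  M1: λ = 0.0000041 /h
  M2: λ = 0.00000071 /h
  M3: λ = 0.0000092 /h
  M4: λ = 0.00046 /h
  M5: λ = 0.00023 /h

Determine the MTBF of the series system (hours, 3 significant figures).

Series of exponential components: λ_sys = Σ λ_i
λ_sys = 0.0000041 + 0.00000071 + 0.0000092 + 0.00046 + 0.00023 = 7.0401e-04 /h
MTBF = 1 / λ_sys = 1420 h

1420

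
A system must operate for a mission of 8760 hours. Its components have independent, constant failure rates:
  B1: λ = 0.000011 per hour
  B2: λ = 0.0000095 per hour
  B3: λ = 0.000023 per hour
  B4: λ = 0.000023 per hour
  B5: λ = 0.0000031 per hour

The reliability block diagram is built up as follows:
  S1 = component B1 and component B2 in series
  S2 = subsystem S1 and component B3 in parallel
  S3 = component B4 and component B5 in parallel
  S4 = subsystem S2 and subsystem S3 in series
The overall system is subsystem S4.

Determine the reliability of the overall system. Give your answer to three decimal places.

0.965

R(B1) = exp(−0.000011 × 8760) = 0.90814
R(B2) = exp(−0.0000095 × 8760) = 0.92015
R(B3) = exp(−0.000023 × 8760) = 0.81752
R(B4) = exp(−0.000023 × 8760) = 0.81752
R(B5) = exp(−0.0000031 × 8760) = 0.97321
Series (B1 and B2): 0.90814 × 0.92015 = 0.83563
Parallel ([0.83563] and B3): 1 − (1 − 0.83563)(1 − 0.81752) = 0.97001
Parallel (B4 and B5): 1 − (1 − 0.81752)(1 − 0.97321) = 0.99511
Series ([0.97001] and [0.99511]): 0.97001 × 0.99511 = 0.965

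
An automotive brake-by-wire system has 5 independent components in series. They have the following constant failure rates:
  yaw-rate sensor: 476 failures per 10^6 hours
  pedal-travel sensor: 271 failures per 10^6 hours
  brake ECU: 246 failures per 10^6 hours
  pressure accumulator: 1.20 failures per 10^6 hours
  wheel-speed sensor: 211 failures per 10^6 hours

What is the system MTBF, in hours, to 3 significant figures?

Series of exponential components: λ_sys = Σ λ_i
λ_sys = 0.000476 + 0.000271 + 0.000246 + 0.00000120 + 0.000211 = 1.2052e-03 /h
MTBF = 1 / λ_sys = 830 h

830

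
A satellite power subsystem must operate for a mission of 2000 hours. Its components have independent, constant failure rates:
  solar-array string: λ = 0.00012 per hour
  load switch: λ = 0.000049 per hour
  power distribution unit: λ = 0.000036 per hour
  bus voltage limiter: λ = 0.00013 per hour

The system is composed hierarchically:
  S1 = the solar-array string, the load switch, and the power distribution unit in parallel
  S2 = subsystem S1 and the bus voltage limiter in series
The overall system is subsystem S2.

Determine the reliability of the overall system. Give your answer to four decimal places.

R(solar-array string) = exp(−0.00012 × 2000) = 0.786628
R(load switch) = exp(−0.000049 × 2000) = 0.906649
R(power distribution unit) = exp(−0.000036 × 2000) = 0.930531
R(bus voltage limiter) = exp(−0.00013 × 2000) = 0.771052
Parallel (solar-array string, load switch, and power distribution unit): 1 − (1 − 0.786628)(1 − 0.906649)(1 − 0.930531) = 0.998616
Series ([0.998616] and bus voltage limiter): 0.998616 × 0.771052 = 0.7700

0.7700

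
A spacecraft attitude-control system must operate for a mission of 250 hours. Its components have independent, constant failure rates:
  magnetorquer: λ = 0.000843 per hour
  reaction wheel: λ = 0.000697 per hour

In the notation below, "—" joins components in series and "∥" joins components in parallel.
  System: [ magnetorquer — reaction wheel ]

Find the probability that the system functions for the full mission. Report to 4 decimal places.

R(magnetorquer) = exp(−0.000843 × 250) = 0.809977
R(reaction wheel) = exp(−0.000697 × 250) = 0.840087
Series (magnetorquer and reaction wheel): 0.809977 × 0.840087 = 0.6805

0.6805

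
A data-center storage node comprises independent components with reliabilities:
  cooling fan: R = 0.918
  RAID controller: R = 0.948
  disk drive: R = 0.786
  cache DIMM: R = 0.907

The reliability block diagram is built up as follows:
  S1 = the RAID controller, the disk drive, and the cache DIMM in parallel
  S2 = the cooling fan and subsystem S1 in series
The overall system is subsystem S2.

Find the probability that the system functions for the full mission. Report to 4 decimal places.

0.9170

Parallel (RAID controller, disk drive, and cache DIMM): 1 − (1 − 0.948000)(1 − 0.786000)(1 − 0.907000) = 0.998965
Series (cooling fan and [0.998965]): 0.918000 × 0.998965 = 0.9170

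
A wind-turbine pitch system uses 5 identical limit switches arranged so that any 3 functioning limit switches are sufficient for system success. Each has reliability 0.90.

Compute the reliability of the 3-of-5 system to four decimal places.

R = Σ_{i=3}^{5} C(5,i) p^i (1−p)^{5−i} with p = 0.90
C(5,3)·0.90^3·0.10^2 = 0.072900
C(5,4)·0.90^4·0.10^1 = 0.328050
C(5,5)·0.90^5·0.10^0 = 0.590490
Sum = 0.9914

0.9914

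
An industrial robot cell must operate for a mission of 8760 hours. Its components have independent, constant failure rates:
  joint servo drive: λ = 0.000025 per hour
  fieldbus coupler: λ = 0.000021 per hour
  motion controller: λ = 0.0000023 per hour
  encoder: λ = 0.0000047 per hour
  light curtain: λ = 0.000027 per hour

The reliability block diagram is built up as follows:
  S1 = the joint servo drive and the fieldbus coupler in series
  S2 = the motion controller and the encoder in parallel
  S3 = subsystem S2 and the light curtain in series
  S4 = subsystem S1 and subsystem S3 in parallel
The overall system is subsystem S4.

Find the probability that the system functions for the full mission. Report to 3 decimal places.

0.930

R(joint servo drive) = exp(−0.000025 × 8760) = 0.80332
R(fieldbus coupler) = exp(−0.000021 × 8760) = 0.83197
R(motion controller) = exp(−0.0000023 × 8760) = 0.98005
R(encoder) = exp(−0.0000047 × 8760) = 0.95966
R(light curtain) = exp(−0.000027 × 8760) = 0.78937
Series (joint servo drive and fieldbus coupler): 0.80332 × 0.83197 = 0.66834
Parallel (motion controller and encoder): 1 − (1 − 0.98005)(1 − 0.95966) = 0.99920
Series ([0.99920] and light curtain): 0.99920 × 0.78937 = 0.78874
Parallel ([0.66834] and [0.78874]): 1 − (1 − 0.66834)(1 − 0.78874) = 0.930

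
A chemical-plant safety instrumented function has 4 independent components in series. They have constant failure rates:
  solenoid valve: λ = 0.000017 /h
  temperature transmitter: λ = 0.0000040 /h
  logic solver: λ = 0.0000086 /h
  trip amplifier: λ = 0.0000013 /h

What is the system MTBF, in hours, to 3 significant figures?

32400

Series of exponential components: λ_sys = Σ λ_i
λ_sys = 0.000017 + 0.0000040 + 0.0000086 + 0.0000013 = 3.0900e-05 /h
MTBF = 1 / λ_sys = 32400 h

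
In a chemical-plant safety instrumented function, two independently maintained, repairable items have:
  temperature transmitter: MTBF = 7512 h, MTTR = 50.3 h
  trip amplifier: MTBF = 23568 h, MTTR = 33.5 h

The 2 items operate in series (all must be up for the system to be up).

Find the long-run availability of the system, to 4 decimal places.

A(temperature transmitter) = MTBF/(MTBF+MTTR) = 7512/(7512+50.3) = 0.993349
A(trip amplifier) = MTBF/(MTBF+MTTR) = 23568/(23568+33.5) = 0.998581
Series availability: 0.993349 × 0.998581 = 0.9919

0.9919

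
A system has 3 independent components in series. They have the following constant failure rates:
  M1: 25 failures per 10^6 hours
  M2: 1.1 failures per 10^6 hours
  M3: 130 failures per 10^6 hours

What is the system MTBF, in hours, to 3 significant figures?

Series of exponential components: λ_sys = Σ λ_i
λ_sys = 0.000025 + 0.0000011 + 0.00013 = 1.5610e-04 /h
MTBF = 1 / λ_sys = 6410 h

6410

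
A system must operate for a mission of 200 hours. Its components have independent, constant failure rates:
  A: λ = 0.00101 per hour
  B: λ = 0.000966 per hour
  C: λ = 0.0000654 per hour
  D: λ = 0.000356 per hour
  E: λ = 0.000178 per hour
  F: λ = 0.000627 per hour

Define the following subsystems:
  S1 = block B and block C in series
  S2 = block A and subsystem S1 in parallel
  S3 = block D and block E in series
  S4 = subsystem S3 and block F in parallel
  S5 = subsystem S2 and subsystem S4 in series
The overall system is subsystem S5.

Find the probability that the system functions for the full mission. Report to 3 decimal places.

R(A) = exp(−0.00101 × 200) = 0.81709
R(B) = exp(−0.000966 × 200) = 0.82432
R(C) = exp(−0.0000654 × 200) = 0.98701
R(D) = exp(−0.000356 × 200) = 0.93128
R(E) = exp(−0.000178 × 200) = 0.96503
R(F) = exp(−0.000627 × 200) = 0.88214
Series (B and C): 0.82432 × 0.98701 = 0.81361
Parallel (A and [0.81361]): 1 − (1 − 0.81709)(1 − 0.81361) = 0.96591
Series (D and E): 0.93128 × 0.96503 = 0.89871
Parallel ([0.89871] and F): 1 − (1 − 0.89871)(1 − 0.88214) = 0.98806
Series ([0.96591] and [0.98806]): 0.96591 × 0.98806 = 0.954

0.954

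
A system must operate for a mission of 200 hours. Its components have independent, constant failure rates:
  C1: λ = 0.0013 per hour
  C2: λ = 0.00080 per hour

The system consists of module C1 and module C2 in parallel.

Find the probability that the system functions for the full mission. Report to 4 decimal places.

0.9661

R(C1) = exp(−0.0013 × 200) = 0.771052
R(C2) = exp(−0.00080 × 200) = 0.852144
Parallel (C1 and C2): 1 − (1 − 0.771052)(1 − 0.852144) = 0.9661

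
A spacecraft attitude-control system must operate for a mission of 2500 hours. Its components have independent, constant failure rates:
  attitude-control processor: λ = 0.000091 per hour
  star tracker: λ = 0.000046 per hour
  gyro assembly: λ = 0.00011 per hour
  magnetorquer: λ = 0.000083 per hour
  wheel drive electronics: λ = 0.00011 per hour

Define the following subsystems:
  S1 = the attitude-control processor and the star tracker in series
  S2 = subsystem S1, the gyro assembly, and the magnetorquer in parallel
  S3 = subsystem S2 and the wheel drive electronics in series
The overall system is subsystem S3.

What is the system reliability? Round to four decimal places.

0.7496

R(attitude-control processor) = exp(−0.000091 × 2500) = 0.796522
R(star tracker) = exp(−0.000046 × 2500) = 0.891366
R(gyro assembly) = exp(−0.00011 × 2500) = 0.759572
R(magnetorquer) = exp(−0.000083 × 2500) = 0.812613
R(wheel drive electronics) = exp(−0.00011 × 2500) = 0.759572
Series (attitude-control processor and star tracker): 0.796522 × 0.891366 = 0.709993
Parallel ([0.709993], gyro assembly, and magnetorquer): 1 − (1 − 0.709993)(1 − 0.759572)(1 − 0.812613) = 0.986934
Series ([0.986934] and wheel drive electronics): 0.986934 × 0.759572 = 0.7496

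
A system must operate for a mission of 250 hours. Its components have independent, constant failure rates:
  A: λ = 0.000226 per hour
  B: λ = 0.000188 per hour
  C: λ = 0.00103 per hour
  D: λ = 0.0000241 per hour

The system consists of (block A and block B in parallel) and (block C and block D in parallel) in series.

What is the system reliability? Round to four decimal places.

R(A) = exp(−0.000226 × 250) = 0.945066
R(B) = exp(−0.000188 × 250) = 0.954087
R(C) = exp(−0.00103 × 250) = 0.772982
R(D) = exp(−0.0000241 × 250) = 0.993993
Parallel (A and B): 1 − (1 − 0.945066)(1 − 0.954087) = 0.997478
Parallel (C and D): 1 − (1 − 0.772982)(1 − 0.993993) = 0.998636
Series ([0.997478] and [0.998636]): 0.997478 × 0.998636 = 0.9961

0.9961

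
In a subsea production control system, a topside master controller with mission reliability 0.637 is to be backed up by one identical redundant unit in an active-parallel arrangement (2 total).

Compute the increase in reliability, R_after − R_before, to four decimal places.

R_before = 0.637
R_after = 1 − (1 − 0.637)^2 = 0.8682
ΔR = 0.8682 − 0.637 = 0.2312

0.2312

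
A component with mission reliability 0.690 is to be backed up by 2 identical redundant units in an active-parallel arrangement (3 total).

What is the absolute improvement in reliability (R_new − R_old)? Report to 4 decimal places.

R_before = 0.690
R_after = 1 − (1 − 0.690)^3 = 0.9702
ΔR = 0.9702 − 0.690 = 0.2802

0.2802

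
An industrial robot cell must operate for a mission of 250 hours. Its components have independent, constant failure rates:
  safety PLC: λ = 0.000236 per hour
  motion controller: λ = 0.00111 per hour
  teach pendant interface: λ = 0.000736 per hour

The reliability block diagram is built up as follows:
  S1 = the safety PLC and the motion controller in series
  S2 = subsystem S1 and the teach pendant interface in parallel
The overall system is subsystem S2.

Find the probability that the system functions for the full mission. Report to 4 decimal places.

R(safety PLC) = exp(−0.000236 × 250) = 0.942707
R(motion controller) = exp(−0.00111 × 250) = 0.757676
R(teach pendant interface) = exp(−0.000736 × 250) = 0.831936
Series (safety PLC and motion controller): 0.942707 × 0.757676 = 0.714266
Parallel ([0.714266] and teach pendant interface): 1 − (1 − 0.714266)(1 − 0.831936) = 0.9520

0.9520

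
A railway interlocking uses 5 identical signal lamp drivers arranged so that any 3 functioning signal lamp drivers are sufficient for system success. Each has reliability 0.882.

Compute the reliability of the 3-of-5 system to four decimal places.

0.9863

R = Σ_{i=3}^{5} C(5,i) p^i (1−p)^{5−i} with p = 0.882
C(5,3)·0.882^3·0.118^2 = 0.095537
C(5,4)·0.882^4·0.118^1 = 0.357048
C(5,5)·0.882^5·0.118^0 = 0.533756
Sum = 0.9863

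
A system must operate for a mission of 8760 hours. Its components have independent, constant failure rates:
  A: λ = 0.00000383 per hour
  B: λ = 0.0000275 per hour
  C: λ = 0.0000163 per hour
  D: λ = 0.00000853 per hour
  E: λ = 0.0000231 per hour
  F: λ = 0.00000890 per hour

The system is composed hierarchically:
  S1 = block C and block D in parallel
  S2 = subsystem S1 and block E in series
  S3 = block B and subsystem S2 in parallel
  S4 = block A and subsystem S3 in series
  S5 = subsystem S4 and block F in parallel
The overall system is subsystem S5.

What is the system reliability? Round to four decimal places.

R(A) = exp(−0.00000383 × 8760) = 0.967006
R(B) = exp(−0.0000275 × 8760) = 0.785920
R(C) = exp(−0.0000163 × 8760) = 0.866938
R(D) = exp(−0.00000853 × 8760) = 0.928001
R(E) = exp(−0.0000231 × 8760) = 0.816804
R(F) = exp(−0.00000890 × 8760) = 0.924998
Parallel (C and D): 1 − (1 − 0.866938)(1 − 0.928001) = 0.990420
Series ([0.990420] and E): 0.990420 × 0.816804 = 0.808979
Parallel (B and [0.808979]): 1 − (1 − 0.785920)(1 − 0.808979) = 0.959106
Series (A and [0.959106]): 0.967006 × 0.959106 = 0.927461
Parallel ([0.927461] and F): 1 − (1 − 0.927461)(1 − 0.924998) = 0.9946

0.9946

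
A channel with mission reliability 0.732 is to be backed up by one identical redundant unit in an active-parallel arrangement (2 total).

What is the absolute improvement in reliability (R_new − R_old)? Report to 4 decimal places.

0.1962

R_before = 0.732
R_after = 1 − (1 − 0.732)^2 = 0.9282
ΔR = 0.9282 − 0.732 = 0.1962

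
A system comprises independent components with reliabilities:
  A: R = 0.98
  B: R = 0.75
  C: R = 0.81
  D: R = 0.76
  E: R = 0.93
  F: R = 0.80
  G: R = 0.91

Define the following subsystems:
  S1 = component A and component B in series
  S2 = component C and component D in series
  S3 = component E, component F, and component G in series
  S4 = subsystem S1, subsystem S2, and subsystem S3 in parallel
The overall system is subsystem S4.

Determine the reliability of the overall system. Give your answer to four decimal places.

0.9671

Series (A and B): 0.980000 × 0.750000 = 0.735000
Series (C and D): 0.810000 × 0.760000 = 0.615600
Series (E, F, and G): 0.930000 × 0.800000 × 0.910000 = 0.677040
Parallel ([0.735000], [0.615600], and [0.677040]): 1 − (1 − 0.735000)(1 − 0.615600)(1 − 0.677040) = 0.9671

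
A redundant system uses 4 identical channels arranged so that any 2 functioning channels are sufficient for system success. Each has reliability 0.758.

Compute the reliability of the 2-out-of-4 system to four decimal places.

0.9536

R = Σ_{i=2}^{4} C(4,i) p^i (1−p)^{4−i} with p = 0.758
C(4,2)·0.758^2·0.242^2 = 0.201893
C(4,3)·0.758^3·0.242^1 = 0.421583
C(4,4)·0.758^4·0.242^0 = 0.330124
Sum = 0.9536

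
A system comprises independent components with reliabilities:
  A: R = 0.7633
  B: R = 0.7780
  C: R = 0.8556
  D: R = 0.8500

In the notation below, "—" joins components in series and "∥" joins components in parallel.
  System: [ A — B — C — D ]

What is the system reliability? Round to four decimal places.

0.4319

Series (A, B, C, and D): 0.763300 × 0.778000 × 0.855600 × 0.850000 = 0.4319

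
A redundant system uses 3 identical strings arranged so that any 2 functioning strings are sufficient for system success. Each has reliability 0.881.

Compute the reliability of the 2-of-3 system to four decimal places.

0.9609

R = Σ_{i=2}^{3} C(3,i) p^i (1−p)^{3−i} with p = 0.881
C(3,2)·0.881^2·0.119^1 = 0.277089
C(3,3)·0.881^3·0.119^0 = 0.683798
Sum = 0.9609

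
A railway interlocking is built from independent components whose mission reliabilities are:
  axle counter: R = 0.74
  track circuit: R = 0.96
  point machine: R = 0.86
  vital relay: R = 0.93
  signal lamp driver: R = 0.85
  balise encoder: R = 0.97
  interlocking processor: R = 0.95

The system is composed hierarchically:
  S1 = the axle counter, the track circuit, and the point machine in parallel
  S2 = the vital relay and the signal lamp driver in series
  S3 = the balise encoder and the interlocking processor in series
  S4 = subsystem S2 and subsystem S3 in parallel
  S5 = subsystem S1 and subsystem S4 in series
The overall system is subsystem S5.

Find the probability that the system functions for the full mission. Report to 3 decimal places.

0.982

Parallel (axle counter, track circuit, and point machine): 1 − (1 − 0.74000)(1 − 0.96000)(1 − 0.86000) = 0.99854
Series (vital relay and signal lamp driver): 0.93000 × 0.85000 = 0.79050
Series (balise encoder and interlocking processor): 0.97000 × 0.95000 = 0.92150
Parallel ([0.79050] and [0.92150]): 1 − (1 − 0.79050)(1 − 0.92150) = 0.98355
Series ([0.99854] and [0.98355]): 0.99854 × 0.98355 = 0.982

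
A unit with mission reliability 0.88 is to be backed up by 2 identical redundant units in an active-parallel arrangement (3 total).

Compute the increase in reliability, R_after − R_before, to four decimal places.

0.1183

R_before = 0.88
R_after = 1 − (1 − 0.88)^3 = 0.9983
ΔR = 0.9983 − 0.88 = 0.1183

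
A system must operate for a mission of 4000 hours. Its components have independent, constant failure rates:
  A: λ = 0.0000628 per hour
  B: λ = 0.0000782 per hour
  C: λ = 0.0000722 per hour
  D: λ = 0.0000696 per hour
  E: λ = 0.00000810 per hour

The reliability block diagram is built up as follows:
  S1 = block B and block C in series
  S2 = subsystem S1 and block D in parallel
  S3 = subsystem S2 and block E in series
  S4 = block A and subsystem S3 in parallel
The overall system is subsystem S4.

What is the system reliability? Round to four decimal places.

R(A) = exp(−0.0000628 × 4000) = 0.777867
R(B) = exp(−0.0000782 × 4000) = 0.731396
R(C) = exp(−0.0000722 × 4000) = 0.749162
R(D) = exp(−0.0000696 × 4000) = 0.756994
R(E) = exp(−0.00000810 × 4000) = 0.968119
Series (B and C): 0.731396 × 0.749162 = 0.547934
Parallel ([0.547934] and D): 1 − (1 − 0.547934)(1 − 0.756994) = 0.890145
Series ([0.890145] and E): 0.890145 × 0.968119 = 0.861766
Parallel (A and [0.861766]): 1 − (1 − 0.777867)(1 − 0.861766) = 0.9693

0.9693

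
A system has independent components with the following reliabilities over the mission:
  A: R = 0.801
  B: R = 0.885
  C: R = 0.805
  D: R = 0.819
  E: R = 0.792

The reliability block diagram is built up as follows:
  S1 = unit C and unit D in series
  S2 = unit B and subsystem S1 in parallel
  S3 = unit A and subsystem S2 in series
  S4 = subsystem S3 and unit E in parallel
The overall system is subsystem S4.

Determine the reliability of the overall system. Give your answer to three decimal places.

0.952

Series (C and D): 0.80500 × 0.81900 = 0.65930
Parallel (B and [0.65930]): 1 − (1 − 0.88500)(1 − 0.65930) = 0.96082
Series (A and [0.96082]): 0.80100 × 0.96082 = 0.76962
Parallel ([0.76962] and E): 1 − (1 − 0.76962)(1 − 0.79200) = 0.952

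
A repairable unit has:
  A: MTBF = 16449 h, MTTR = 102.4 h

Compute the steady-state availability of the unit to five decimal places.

0.99381

A(A) = MTBF/(MTBF+MTTR) = 16449/(16449+102.4) = 0.99381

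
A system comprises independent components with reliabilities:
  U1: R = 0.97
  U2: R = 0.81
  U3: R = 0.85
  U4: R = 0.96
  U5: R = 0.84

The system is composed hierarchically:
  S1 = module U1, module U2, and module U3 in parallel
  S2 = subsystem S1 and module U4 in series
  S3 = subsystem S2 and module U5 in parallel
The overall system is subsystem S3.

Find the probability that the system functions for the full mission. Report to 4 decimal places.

Parallel (U1, U2, and U3): 1 − (1 − 0.970000)(1 − 0.810000)(1 − 0.850000) = 0.999145
Series ([0.999145] and U4): 0.999145 × 0.960000 = 0.959179
Parallel ([0.959179] and U5): 1 − (1 − 0.959179)(1 − 0.840000) = 0.9935

0.9935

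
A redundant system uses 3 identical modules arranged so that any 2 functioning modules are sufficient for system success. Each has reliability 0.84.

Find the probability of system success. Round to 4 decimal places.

0.9314

R = Σ_{i=2}^{3} C(3,i) p^i (1−p)^{3−i} with p = 0.84
C(3,2)·0.84^2·0.16^1 = 0.338688
C(3,3)·0.84^3·0.16^0 = 0.592704
Sum = 0.9314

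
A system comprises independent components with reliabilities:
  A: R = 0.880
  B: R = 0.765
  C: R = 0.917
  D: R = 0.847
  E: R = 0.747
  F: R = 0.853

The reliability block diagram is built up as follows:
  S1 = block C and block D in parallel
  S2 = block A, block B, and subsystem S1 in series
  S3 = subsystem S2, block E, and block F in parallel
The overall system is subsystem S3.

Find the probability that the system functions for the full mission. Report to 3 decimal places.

Parallel (C and D): 1 − (1 − 0.91700)(1 − 0.84700) = 0.98730
Series (A, B, and [0.98730]): 0.88000 × 0.76500 × 0.98730 = 0.66465
Parallel ([0.66465], E, and F): 1 − (1 − 0.66465)(1 − 0.74700)(1 − 0.85300) = 0.988

0.988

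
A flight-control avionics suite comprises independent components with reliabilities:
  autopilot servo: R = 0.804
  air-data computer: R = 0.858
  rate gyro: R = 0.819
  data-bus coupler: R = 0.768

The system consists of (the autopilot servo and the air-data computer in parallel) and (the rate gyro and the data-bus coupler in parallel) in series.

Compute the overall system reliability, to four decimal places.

0.9313

Parallel (autopilot servo and air-data computer): 1 − (1 − 0.804000)(1 − 0.858000) = 0.972168
Parallel (rate gyro and data-bus coupler): 1 − (1 − 0.819000)(1 − 0.768000) = 0.958008
Series ([0.972168] and [0.958008]): 0.972168 × 0.958008 = 0.9313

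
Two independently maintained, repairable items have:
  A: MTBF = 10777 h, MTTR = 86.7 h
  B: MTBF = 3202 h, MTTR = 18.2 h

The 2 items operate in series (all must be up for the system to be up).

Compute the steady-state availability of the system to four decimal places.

0.9864

A(A) = MTBF/(MTBF+MTTR) = 10777/(10777+86.7) = 0.992019
A(B) = MTBF/(MTBF+MTTR) = 3202/(3202+18.2) = 0.994348
Series availability: 0.992019 × 0.994348 = 0.9864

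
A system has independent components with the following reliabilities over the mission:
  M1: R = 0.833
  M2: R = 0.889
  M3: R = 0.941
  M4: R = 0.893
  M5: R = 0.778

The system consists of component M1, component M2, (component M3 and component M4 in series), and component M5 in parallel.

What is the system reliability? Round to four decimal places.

Series (M3 and M4): 0.941000 × 0.893000 = 0.840313
Parallel (M1, M2, [0.840313], and M5): 1 − (1 − 0.833000)(1 − 0.889000)(1 − 0.840313)(1 − 0.778000) = 0.9993

0.9993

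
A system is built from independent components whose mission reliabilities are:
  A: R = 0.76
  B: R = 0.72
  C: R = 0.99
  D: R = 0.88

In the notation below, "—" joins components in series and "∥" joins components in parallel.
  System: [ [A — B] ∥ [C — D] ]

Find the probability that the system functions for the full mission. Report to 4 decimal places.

0.9417

Series (A and B): 0.760000 × 0.720000 = 0.547200
Series (C and D): 0.990000 × 0.880000 = 0.871200
Parallel ([0.547200] and [0.871200]): 1 − (1 − 0.547200)(1 − 0.871200) = 0.9417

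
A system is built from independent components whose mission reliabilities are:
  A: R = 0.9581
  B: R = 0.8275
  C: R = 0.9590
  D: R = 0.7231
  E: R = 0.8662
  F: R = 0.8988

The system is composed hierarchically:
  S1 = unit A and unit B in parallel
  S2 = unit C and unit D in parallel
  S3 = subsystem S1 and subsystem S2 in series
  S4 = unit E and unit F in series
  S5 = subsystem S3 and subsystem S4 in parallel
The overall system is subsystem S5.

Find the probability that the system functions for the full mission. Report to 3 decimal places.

Parallel (A and B): 1 − (1 − 0.95810)(1 − 0.82750) = 0.99277
Parallel (C and D): 1 − (1 − 0.95900)(1 − 0.72310) = 0.98865
Series ([0.99277] and [0.98865]): 0.99277 × 0.98865 = 0.98150
Series (E and F): 0.86620 × 0.89880 = 0.77854
Parallel ([0.98150] and [0.77854]): 1 − (1 − 0.98150)(1 − 0.77854) = 0.996

0.996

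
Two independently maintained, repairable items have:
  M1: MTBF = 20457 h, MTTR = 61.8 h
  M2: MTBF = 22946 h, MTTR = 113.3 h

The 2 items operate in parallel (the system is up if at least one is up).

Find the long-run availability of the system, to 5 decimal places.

0.99999

A(M1) = MTBF/(MTBF+MTTR) = 20457/(20457+61.8) = 0.996988
A(M2) = MTBF/(MTBF+MTTR) = 22946/(22946+113.3) = 0.995087
Parallel availability: 1 − (1 − 0.996988)(1 − 0.995087) = 0.99999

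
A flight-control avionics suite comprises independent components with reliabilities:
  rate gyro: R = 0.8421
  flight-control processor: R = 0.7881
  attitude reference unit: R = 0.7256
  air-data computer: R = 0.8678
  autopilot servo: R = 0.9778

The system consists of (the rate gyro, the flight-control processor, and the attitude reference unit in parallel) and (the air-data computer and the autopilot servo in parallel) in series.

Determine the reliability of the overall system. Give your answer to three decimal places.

0.988

Parallel (rate gyro, flight-control processor, and attitude reference unit): 1 − (1 − 0.84210)(1 − 0.78810)(1 − 0.72560) = 0.99082
Parallel (air-data computer and autopilot servo): 1 − (1 − 0.86780)(1 − 0.97780) = 0.99707
Series ([0.99082] and [0.99707]): 0.99082 × 0.99707 = 0.988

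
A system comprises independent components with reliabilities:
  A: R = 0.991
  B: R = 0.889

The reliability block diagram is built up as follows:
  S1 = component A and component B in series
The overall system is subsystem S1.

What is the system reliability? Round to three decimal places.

0.881

Series (A and B): 0.99100 × 0.88900 = 0.881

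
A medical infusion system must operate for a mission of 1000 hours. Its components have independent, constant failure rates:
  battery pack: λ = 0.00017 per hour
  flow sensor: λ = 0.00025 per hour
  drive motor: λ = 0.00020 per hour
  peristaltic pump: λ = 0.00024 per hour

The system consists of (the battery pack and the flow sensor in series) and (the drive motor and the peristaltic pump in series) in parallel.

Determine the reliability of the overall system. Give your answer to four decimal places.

R(battery pack) = exp(−0.00017 × 1000) = 0.843665
R(flow sensor) = exp(−0.00025 × 1000) = 0.778801
R(drive motor) = exp(−0.00020 × 1000) = 0.818731
R(peristaltic pump) = exp(−0.00024 × 1000) = 0.786628
Series (battery pack and flow sensor): 0.843665 × 0.778801 = 0.657047
Series (drive motor and peristaltic pump): 0.818731 × 0.786628 = 0.644037
Parallel ([0.657047] and [0.644037]): 1 − (1 − 0.657047)(1 − 0.644037) = 0.8779

0.8779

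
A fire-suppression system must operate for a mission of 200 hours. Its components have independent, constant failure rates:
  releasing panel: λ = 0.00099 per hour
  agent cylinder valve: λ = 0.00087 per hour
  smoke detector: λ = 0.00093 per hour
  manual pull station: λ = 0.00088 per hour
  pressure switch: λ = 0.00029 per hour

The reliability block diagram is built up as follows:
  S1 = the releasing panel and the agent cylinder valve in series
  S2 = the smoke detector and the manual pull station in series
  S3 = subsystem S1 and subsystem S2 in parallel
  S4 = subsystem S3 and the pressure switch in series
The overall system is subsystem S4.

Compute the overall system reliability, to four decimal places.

R(releasing panel) = exp(−0.00099 × 200) = 0.820370
R(agent cylinder valve) = exp(−0.00087 × 200) = 0.840297
R(smoke detector) = exp(−0.00093 × 200) = 0.830274
R(manual pull station) = exp(−0.00088 × 200) = 0.838618
R(pressure switch) = exp(−0.00029 × 200) = 0.943650
Series (releasing panel and agent cylinder valve): 0.820370 × 0.840297 = 0.689354
Series (smoke detector and manual pull station): 0.830274 × 0.838618 = 0.696283
Parallel ([0.689354] and [0.696283]): 1 − (1 − 0.689354)(1 − 0.696283) = 0.905652
Series ([0.905652] and pressure switch): 0.905652 × 0.943650 = 0.8546

0.8546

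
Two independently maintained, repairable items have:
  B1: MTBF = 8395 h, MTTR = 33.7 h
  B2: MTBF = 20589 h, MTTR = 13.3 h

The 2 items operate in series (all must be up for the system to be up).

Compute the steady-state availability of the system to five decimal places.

A(B1) = MTBF/(MTBF+MTTR) = 8395/(8395+33.7) = 0.996002
A(B2) = MTBF/(MTBF+MTTR) = 20589/(20589+13.3) = 0.999354
Series availability: 0.996002 × 0.999354 = 0.99536

0.99536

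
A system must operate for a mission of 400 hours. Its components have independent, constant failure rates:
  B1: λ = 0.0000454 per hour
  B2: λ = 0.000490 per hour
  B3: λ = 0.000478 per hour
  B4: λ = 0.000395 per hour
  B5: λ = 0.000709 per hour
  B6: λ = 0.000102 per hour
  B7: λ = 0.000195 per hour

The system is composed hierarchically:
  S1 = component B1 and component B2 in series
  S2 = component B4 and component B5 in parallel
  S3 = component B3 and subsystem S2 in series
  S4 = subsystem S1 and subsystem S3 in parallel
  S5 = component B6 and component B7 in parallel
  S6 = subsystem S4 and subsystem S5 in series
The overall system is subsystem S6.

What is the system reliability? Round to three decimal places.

0.958

R(B1) = exp(−0.0000454 × 400) = 0.98200
R(B2) = exp(−0.000490 × 400) = 0.82201
R(B3) = exp(−0.000478 × 400) = 0.82597
R(B4) = exp(−0.000395 × 400) = 0.85385
R(B5) = exp(−0.000709 × 400) = 0.75307
R(B6) = exp(−0.000102 × 400) = 0.96002
R(B7) = exp(−0.000195 × 400) = 0.92496
Series (B1 and B2): 0.98200 × 0.82201 = 0.80721
Parallel (B4 and B5): 1 − (1 − 0.85385)(1 − 0.75307) = 0.96391
Series (B3 and [0.96391]): 0.82597 × 0.96391 = 0.79616
Parallel ([0.80721] and [0.79616]): 1 − (1 − 0.80721)(1 − 0.79616) = 0.96070
Parallel (B6 and B7): 1 − (1 − 0.96002)(1 − 0.92496) = 0.99700
Series ([0.96070] and [0.99700]): 0.96070 × 0.99700 = 0.958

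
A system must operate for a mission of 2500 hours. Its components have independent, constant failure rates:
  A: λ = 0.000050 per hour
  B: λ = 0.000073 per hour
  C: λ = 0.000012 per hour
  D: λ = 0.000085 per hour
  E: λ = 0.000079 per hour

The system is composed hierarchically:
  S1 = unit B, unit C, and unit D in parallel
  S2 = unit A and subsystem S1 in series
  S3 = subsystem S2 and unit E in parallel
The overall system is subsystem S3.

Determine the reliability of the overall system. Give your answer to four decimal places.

R(A) = exp(−0.000050 × 2500) = 0.882497
R(B) = exp(−0.000073 × 2500) = 0.833185
R(C) = exp(−0.000012 × 2500) = 0.970446
R(D) = exp(−0.000085 × 2500) = 0.808560
R(E) = exp(−0.000079 × 2500) = 0.820780
Parallel (B, C, and D): 1 − (1 − 0.833185)(1 − 0.970446)(1 − 0.808560) = 0.999056
Series (A and [0.999056]): 0.882497 × 0.999056 = 0.881664
Parallel ([0.881664] and E): 1 − (1 − 0.881664)(1 − 0.820780) = 0.9788

0.9788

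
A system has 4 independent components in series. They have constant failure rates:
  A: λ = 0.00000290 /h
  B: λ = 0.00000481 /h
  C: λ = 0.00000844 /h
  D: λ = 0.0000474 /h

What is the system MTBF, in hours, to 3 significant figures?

15700

Series of exponential components: λ_sys = Σ λ_i
λ_sys = 0.00000290 + 0.00000481 + 0.00000844 + 0.0000474 = 6.3550e-05 /h
MTBF = 1 / λ_sys = 15700 h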